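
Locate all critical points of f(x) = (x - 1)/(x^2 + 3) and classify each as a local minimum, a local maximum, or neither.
f'(x) = (x^2 - 2*x*(x - 1) + 3)/(x^2 + 3)^2

Solve f'(x) = 0:
  f'(x) = -(x - 3)*(x + 1)/(x^2 + 3)^2; the denominator is positive wherever f is defined, so f'(x) = 0 ⇔ -x^2 + 2*x + 3 = 0.
  Factor: -x^2 + 2*x + 3 = -(x - 3)*(x + 1) = 0.
  ⇒ x = -1, 3

f''(x) = 2*(4*x^2*(x - 1) + (1 - 3*x)*(x^2 + 3))/(x^2 + 3)^3
Second-derivative test at each critical point:
  f''(-1) = 1/4 > 0 → local minimum
  f''(3) = -1/36 < 0 → local maximum

Critical points: x = -1 (local minimum); x = 3 (local maximum)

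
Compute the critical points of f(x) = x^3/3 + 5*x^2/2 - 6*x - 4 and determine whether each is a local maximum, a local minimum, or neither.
f'(x) = x^2 + 5*x - 6

Solve f'(x) = 0:
  Factor: x^2 + 5*x - 6 = (x - 1)*(x + 6) = 0.
  ⇒ x = -6, 1

f''(x) = 2*x + 5
Second-derivative test at each critical point:
  f''(-6) = -7 < 0 → local maximum
  f''(1) = 7 > 0 → local minimum

Critical points: x = -6 (local maximum); x = 1 (local minimum)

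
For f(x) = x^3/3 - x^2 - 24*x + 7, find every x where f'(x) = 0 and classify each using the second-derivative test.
f'(x) = x^2 - 2*x - 24

Solve f'(x) = 0:
  Factor: x^2 - 2*x - 24 = (x - 6)*(x + 4) = 0.
  ⇒ x = -4, 6

f''(x) = 2*x - 2
Second-derivative test at each critical point:
  f''(-4) = -10 < 0 → local maximum
  f''(6) = 10 > 0 → local minimum

Critical points: x = -4 (local maximum); x = 6 (local minimum)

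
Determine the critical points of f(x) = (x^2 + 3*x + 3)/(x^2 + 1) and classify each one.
f'(x) = (-3*x^2 - 4*x + 3)/(x^4 + 2*x^2 + 1)

Solve f'(x) = 0:
  f'(x) = -(3*x^2 + 4*x - 3)/(x^2 + 1)^2; the denominator is positive wherever f is defined, so f'(x) = 0 ⇔ -3*x^2 - 4*x + 3 = 0.
  3*x^2 + 4*x - 3 = 0 has no rational roots; quadratic formula: x = (-4 ± √52)/6.
  ⇒ x = -sqrt(13)/3 - 2/3 ≈ -1.8685, -2/3 + sqrt(13)/3 ≈ 0.5352

f''(x) = 2*(3*x^3 + 6*x^2 - 9*x - 2)/(x^6 + 3*x^4 + 3*x^2 + 1)
Second-derivative test at each critical point:
  f''(-1.8685) = 0.3575 > 0 → local minimum
  f''(0.5352) = -4.3575 < 0 → local maximum

Critical points: x = -sqrt(13)/3 - 2/3 ≈ -1.8685 (local minimum); x = -2/3 + sqrt(13)/3 ≈ 0.5352 (local maximum)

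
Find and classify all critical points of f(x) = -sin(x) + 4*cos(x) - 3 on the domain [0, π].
f'(x) = -4*sin(x) - cos(x)

Solve f'(x) = 0 on [0, π]:
  f'(x) = 0 ⇔ -cos(x) = 4*sin(x) ⇔ tan(x) = -1/4, i.e. x = arctan(-1/4) + nπ; keep the solutions lying in [0, π].
  ⇒ x = pi - atan(1/4) ≈ 2.8966

f''(x) = sin(x) - 4*cos(x)
Second-derivative test at each critical point:
  f''(2.8966) = 4.1231 > 0 → local minimum

Critical points: x = pi - atan(1/4) ≈ 2.8966 (local minimum)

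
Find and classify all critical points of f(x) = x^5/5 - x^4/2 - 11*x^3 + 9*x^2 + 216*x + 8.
f'(x) = x^4 - 2*x^3 - 33*x^2 + 18*x + 216

Solve f'(x) = 0:
  Factor: x^4 - 2*x^3 - 33*x^2 + 18*x + 216 = (x - 6)*(x - 3)*(x + 3)*(x + 4) = 0.
  ⇒ x = -4, -3, 3, 6

f''(x) = 4*x^3 - 6*x^2 - 66*x + 18
Second-derivative test at each critical point:
  f''(-4) = -70 < 0 → local maximum
  f''(-3) = 54 > 0 → local minimum
  f''(3) = -126 < 0 → local maximum
  f''(6) = 270 > 0 → local minimum

Critical points: x = -4 (local maximum); x = -3 (local minimum); x = 3 (local maximum); x = 6 (local minimum)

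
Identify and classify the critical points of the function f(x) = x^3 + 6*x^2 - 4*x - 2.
f'(x) = 3*x^2 + 12*x - 4

Solve f'(x) = 0:
  3*x^2 + 12*x - 4 = 0 has no rational roots; quadratic formula: x = (-12 ± √192)/6.
  ⇒ x = -4*sqrt(3)/3 - 2 ≈ -4.3094, -2 + 4*sqrt(3)/3 ≈ 0.3094

f''(x) = 6*x + 12
Second-derivative test at each critical point:
  f''(-4.3094) = -13.8564 < 0 → local maximum
  f''(0.3094) = 13.8564 > 0 → local minimum

Critical points: x = -4*sqrt(3)/3 - 2 ≈ -4.3094 (local maximum); x = -2 + 4*sqrt(3)/3 ≈ 0.3094 (local minimum)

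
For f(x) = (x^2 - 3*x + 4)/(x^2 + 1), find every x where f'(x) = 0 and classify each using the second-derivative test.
f'(x) = 3*(x^2 - 2*x - 1)/(x^4 + 2*x^2 + 1)

Solve f'(x) = 0:
  f'(x) = 3*(x^2 - 2*x - 1)/(x^2 + 1)^2; the denominator is positive wherever f is defined, so f'(x) = 0 ⇔ 3*x^2 - 6*x - 3 = 0.
  Factor: 3*x^2 - 6*x - 3 = 3*(x^2 - 2*x - 1); x^2 - 2*x - 1 = 0 has no rational roots; quadratic formula: x = (2 ± √8)/2.
  ⇒ x = 1 - sqrt(2) ≈ -0.4142, 1 + sqrt(2) ≈ 2.4142

f''(x) = 6*(-x^3 + 3*x^2 + 3*x - 1)/(x^6 + 3*x^4 + 3*x^2 + 1)
Second-derivative test at each critical point:
  f''(-0.4142) = -6.1820 < 0 → local maximum
  f''(2.4142) = 0.1820 > 0 → local minimum

Critical points: x = 1 - sqrt(2) ≈ -0.4142 (local maximum); x = 1 + sqrt(2) ≈ 2.4142 (local minimum)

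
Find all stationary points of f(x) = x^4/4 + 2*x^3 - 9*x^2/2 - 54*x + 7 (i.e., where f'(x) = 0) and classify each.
f'(x) = x^3 + 6*x^2 - 9*x - 54

Solve f'(x) = 0:
  Factor: x^3 + 6*x^2 - 9*x - 54 = (x - 3)*(x + 3)*(x + 6) = 0.
  ⇒ x = -6, -3, 3

f''(x) = 3*x^2 + 12*x - 9
Second-derivative test at each critical point:
  f''(-6) = 27 > 0 → local minimum
  f''(-3) = -18 < 0 → local maximum
  f''(3) = 54 > 0 → local minimum

Critical points: x = -6 (local minimum); x = -3 (local maximum); x = 3 (local minimum)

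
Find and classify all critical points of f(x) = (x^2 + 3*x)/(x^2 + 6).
f'(x) = 3*(-x^2 + 4*x + 6)/(x^4 + 12*x^2 + 36)

Solve f'(x) = 0:
  f'(x) = -3*(x^2 - 4*x - 6)/(x^2 + 6)^2; the denominator is positive wherever f is defined, so f'(x) = 0 ⇔ -3*x^2 + 12*x + 18 = 0.
  Factor: -3*x^2 + 12*x + 18 = -3*(x^2 - 4*x - 6); x^2 - 4*x - 6 = 0 has no rational roots; quadratic formula: x = (4 ± √40)/2.
  ⇒ x = 2 - sqrt(10) ≈ -1.1623, 2 + sqrt(10) ≈ 5.1623

f''(x) = 6*(x^3 - 6*x^2 - 18*x + 12)/(x^6 + 18*x^4 + 108*x^2 + 216)
Second-derivative test at each critical point:
  f''(-1.1623) = 0.3511 > 0 → local minimum
  f''(5.1623) = -0.0178 < 0 → local maximum

Critical points: x = 2 - sqrt(10) ≈ -1.1623 (local minimum); x = 2 + sqrt(10) ≈ 5.1623 (local maximum)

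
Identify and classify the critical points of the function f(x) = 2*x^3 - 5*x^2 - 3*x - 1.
f'(x) = 6*x^2 - 10*x - 3

Solve f'(x) = 0:
  6*x^2 - 10*x - 3 = 0 has no rational roots; quadratic formula: x = (10 ± √172)/12.
  ⇒ x = 5/6 - sqrt(43)/6 ≈ -0.2596, 5/6 + sqrt(43)/6 ≈ 1.9262

f''(x) = 12*x - 10
Second-derivative test at each critical point:
  f''(-0.2596) = -13.1149 < 0 → local maximum
  f''(1.9262) = 13.1149 > 0 → local minimum

Critical points: x = 5/6 - sqrt(43)/6 ≈ -0.2596 (local maximum); x = 5/6 + sqrt(43)/6 ≈ 1.9262 (local minimum)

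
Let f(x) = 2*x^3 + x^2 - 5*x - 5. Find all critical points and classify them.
f'(x) = 6*x^2 + 2*x - 5

Solve f'(x) = 0:
  6*x^2 + 2*x - 5 = 0 has no rational roots; quadratic formula: x = (-2 ± √124)/12.
  ⇒ x = -sqrt(31)/6 - 1/6 ≈ -1.0946, -1/6 + sqrt(31)/6 ≈ 0.7613

f''(x) = 12*x + 2
Second-derivative test at each critical point:
  f''(-1.0946) = -11.1355 < 0 → local maximum
  f''(0.7613) = 11.1355 > 0 → local minimum

Critical points: x = -sqrt(31)/6 - 1/6 ≈ -1.0946 (local maximum); x = -1/6 + sqrt(31)/6 ≈ 0.7613 (local minimum)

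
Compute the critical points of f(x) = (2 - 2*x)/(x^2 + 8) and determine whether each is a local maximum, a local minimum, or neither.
f'(x) = 2*(-x^2 + 2*x*(x - 1) - 8)/(x^2 + 8)^2

Solve f'(x) = 0:
  f'(x) = 2*(x - 4)*(x + 2)/(x^2 + 8)^2; the denominator is positive wherever f is defined, so f'(x) = 0 ⇔ 2*x^2 - 4*x - 16 = 0.
  Factor: 2*x^2 - 4*x - 16 = 2*(x - 4)*(x + 2) = 0.
  ⇒ x = -2, 4

f''(x) = 4*(4*x^2*(1 - x) + (3*x - 1)*(x^2 + 8))/(x^2 + 8)^3
Second-derivative test at each critical point:
  f''(-2) = -1/12 < 0 → local maximum
  f''(4) = 1/48 > 0 → local minimum

Critical points: x = -2 (local maximum); x = 4 (local minimum)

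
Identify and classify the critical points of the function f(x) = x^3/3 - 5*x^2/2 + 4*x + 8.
f'(x) = x^2 - 5*x + 4

Solve f'(x) = 0:
  Factor: x^2 - 5*x + 4 = (x - 4)*(x - 1) = 0.
  ⇒ x = 1, 4

f''(x) = 2*x - 5
Second-derivative test at each critical point:
  f''(1) = -3 < 0 → local maximum
  f''(4) = 3 > 0 → local minimum

Critical points: x = 1 (local maximum); x = 4 (local minimum)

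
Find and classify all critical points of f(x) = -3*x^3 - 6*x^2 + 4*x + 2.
f'(x) = -9*x^2 - 12*x + 4

Solve f'(x) = 0:
  9*x^2 + 12*x - 4 = 0 has no rational roots; quadratic formula: x = (-12 ± √288)/18.
  ⇒ x = -2*sqrt(2)/3 - 2/3 ≈ -1.6095, -2/3 + 2*sqrt(2)/3 ≈ 0.2761

f''(x) = -18*x - 12
Second-derivative test at each critical point:
  f''(-1.6095) = 16.9706 > 0 → local minimum
  f''(0.2761) = -16.9706 < 0 → local maximum

Critical points: x = -2*sqrt(2)/3 - 2/3 ≈ -1.6095 (local minimum); x = -2/3 + 2*sqrt(2)/3 ≈ 0.2761 (local maximum)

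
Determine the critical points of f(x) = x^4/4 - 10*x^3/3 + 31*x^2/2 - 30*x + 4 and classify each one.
f'(x) = x^3 - 10*x^2 + 31*x - 30

Solve f'(x) = 0:
  Factor: x^3 - 10*x^2 + 31*x - 30 = (x - 5)*(x - 3)*(x - 2) = 0.
  ⇒ x = 2, 3, 5

f''(x) = 3*x^2 - 20*x + 31
Second-derivative test at each critical point:
  f''(2) = 3 > 0 → local minimum
  f''(3) = -2 < 0 → local maximum
  f''(5) = 6 > 0 → local minimum

Critical points: x = 2 (local minimum); x = 3 (local maximum); x = 5 (local minimum)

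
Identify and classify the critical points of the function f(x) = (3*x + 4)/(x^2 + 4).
f'(x) = (-3*x^2 - 8*x + 12)/(x^4 + 8*x^2 + 16)

Solve f'(x) = 0:
  f'(x) = -(3*x^2 + 8*x - 12)/(x^2 + 4)^2; the denominator is positive wherever f is defined, so f'(x) = 0 ⇔ -3*x^2 - 8*x + 12 = 0.
  3*x^2 + 8*x - 12 = 0 has no rational roots; quadratic formula: x = (-8 ± √208)/6.
  ⇒ x = -2*sqrt(13)/3 - 4/3 ≈ -3.7370, -4/3 + 2*sqrt(13)/3 ≈ 1.0704

f''(x) = 2*(4*x^2*(3*x + 4) - (9*x + 4)*(x^2 + 4))/(x^2 + 4)^3
Second-derivative test at each critical point:
  f''(-3.7370) = 0.0447 > 0 → local minimum
  f''(1.0704) = -0.5447 < 0 → local maximum

Critical points: x = -2*sqrt(13)/3 - 4/3 ≈ -3.7370 (local minimum); x = -4/3 + 2*sqrt(13)/3 ≈ 1.0704 (local maximum)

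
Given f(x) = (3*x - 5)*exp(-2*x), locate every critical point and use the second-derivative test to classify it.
f'(x) = (13 - 6*x)*exp(-2*x)

Solve f'(x) = 0:
  f'(x) = (13 - 6*x)·exp(-2*x) and exp(-2*x) > 0 for every x, so f'(x) = 0 ⇔ 13 - 6*x = 0.
  13 - 6*x = 0.
  ⇒ x = 13/6

f''(x) = 4*(3*x - 8)*exp(-2*x)
Second-derivative test at each critical point:
  f''(13/6) = -0.0787 < 0 → local maximum

Critical points: x = 13/6 (local maximum)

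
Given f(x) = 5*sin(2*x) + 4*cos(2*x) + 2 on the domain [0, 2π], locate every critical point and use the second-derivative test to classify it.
f'(x) = -8*sin(2*x) + 10*cos(2*x)

Solve f'(x) = 0 on [0, 2π]:
  f'(x) = 0 ⇔ 5*cos(2*x) = 4*sin(2*x) ⇔ tan(2*x) = 5/4, i.e. 2*x = arctan(5/4) + nπ; keep the solutions lying in [0, 2π].
  ⇒ x = atan(5/4)/2 ≈ 0.4480, atan(5/4)/2 + pi/2 ≈ 2.0188, atan(5/4)/2 + pi ≈ 3.5896, atan(5/4)/2 + 3*pi/2 ≈ 5.1604

f''(x) = -20*sin(2*x) - 16*cos(2*x)
Second-derivative test at each critical point:
  f''(0.4480) = -25.6125 < 0 → local maximum
  f''(2.0188) = 25.6125 > 0 → local minimum
  f''(3.5896) = -25.6125 < 0 → local maximum
  f''(5.1604) = 25.6125 > 0 → local minimum

Critical points: x = atan(5/4)/2 ≈ 0.4480 (local maximum); x = atan(5/4)/2 + pi/2 ≈ 2.0188 (local minimum); x = atan(5/4)/2 + pi ≈ 3.5896 (local maximum); x = atan(5/4)/2 + 3*pi/2 ≈ 5.1604 (local minimum)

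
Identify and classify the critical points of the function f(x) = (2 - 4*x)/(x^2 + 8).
f'(x) = 4*(x^2 - x - 8)/(x^4 + 16*x^2 + 64)

Solve f'(x) = 0:
  f'(x) = 4*(x^2 - x - 8)/(x^2 + 8)^2; the denominator is positive wherever f is defined, so f'(x) = 0 ⇔ 4*x^2 - 4*x - 32 = 0.
  Factor: 4*x^2 - 4*x - 32 = 4*(x^2 - x - 8); x^2 - x - 8 = 0 has no rational roots; quadratic formula: x = (1 ± √33)/2.
  ⇒ x = 1/2 - sqrt(33)/2 ≈ -2.3723, 1/2 + sqrt(33)/2 ≈ 3.3723

f''(x) = 4*(4*x^2*(1 - 2*x) + (6*x - 1)*(x^2 + 8))/(x^2 + 8)^3
Second-derivative test at each critical point:
  f''(-2.3723) = -0.1237 < 0 → local maximum
  f''(3.3723) = 0.0612 > 0 → local minimum

Critical points: x = 1/2 - sqrt(33)/2 ≈ -2.3723 (local maximum); x = 1/2 + sqrt(33)/2 ≈ 3.3723 (local minimum)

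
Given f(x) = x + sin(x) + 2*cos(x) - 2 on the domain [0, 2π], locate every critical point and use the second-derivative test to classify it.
f'(x) = -2*sin(x) + cos(x) + 1

Solve f'(x) = 0 on [0, 2π]:
  f'(x) = 0 ⇔ -2*sin(x) + cos(x) = -1. Write the left side as R·cos(x + φ) with R = √(1² + 2²) = sqrt(5), cos φ = sqrt(5)/5, sin φ = 2*sqrt(5)/5; then cos(x + φ) = -sqrt(5)/5. Solve for x and keep the solutions lying in [0, 2π].
  ⇒ x = atan(4/3) ≈ 0.9273, pi ≈ 3.1416

f''(x) = -sin(x) - 2*cos(x)
Second-derivative test at each critical point:
  f''(0.9273) = -2 < 0 → local maximum
  f''(3.1416) = 2 > 0 → local minimum

Critical points: x = atan(4/3) ≈ 0.9273 (local maximum); x = pi ≈ 3.1416 (local minimum)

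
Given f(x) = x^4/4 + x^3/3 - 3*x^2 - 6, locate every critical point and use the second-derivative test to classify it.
f'(x) = x*(x^2 + x - 6)

Solve f'(x) = 0:
  Factor: x^3 + x^2 - 6*x = x*(x - 2)*(x + 3) = 0.
  ⇒ x = -3, 0, 2

f''(x) = 3*x^2 + 2*x - 6
Second-derivative test at each critical point:
  f''(-3) = 15 > 0 → local minimum
  f''(0) = -6 < 0 → local maximum
  f''(2) = 10 > 0 → local minimum

Critical points: x = -3 (local minimum); x = 0 (local maximum); x = 2 (local minimum)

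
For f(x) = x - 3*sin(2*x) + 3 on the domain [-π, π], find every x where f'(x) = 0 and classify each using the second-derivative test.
f'(x) = 1 - 6*cos(2*x)

Solve f'(x) = 0 on [-π, π]:
  f'(x) = 0 ⇔ cos(2*x) = 1/6, i.e. 2*x = ±arccos(1/6) + 2nπ; keep the solutions lying in [-π, π].
  ⇒ x = -pi + acos(1/6)/2 ≈ -2.4399, -acos(1/6)/2 ≈ -0.7017, acos(1/6)/2 ≈ 0.7017, pi - acos(1/6)/2 ≈ 2.4399

f''(x) = 12*sin(2*x)
Second-derivative test at each critical point:
  f''(-2.4399) = 11.8322 > 0 → local minimum
  f''(-0.7017) = -11.8322 < 0 → local maximum
  f''(0.7017) = 11.8322 > 0 → local minimum
  f''(2.4399) = -11.8322 < 0 → local maximum

Critical points: x = -pi + acos(1/6)/2 ≈ -2.4399 (local minimum); x = -acos(1/6)/2 ≈ -0.7017 (local maximum); x = acos(1/6)/2 ≈ 0.7017 (local minimum); x = pi - acos(1/6)/2 ≈ 2.4399 (local maximum)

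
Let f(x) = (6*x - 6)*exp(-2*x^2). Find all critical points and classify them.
f'(x) = 6*(-4*x*(x - 1) + 1)*exp(-2*x^2)

Solve f'(x) = 0:
  f'(x) = (-24*x^2 + 24*x + 6)·exp(-2*x^2) and exp(-2*x^2) > 0 for every x, so f'(x) = 0 ⇔ -24*x^2 + 24*x + 6 = 0.
  Factor: -24*x^2 + 24*x + 6 = -6*(4*x^2 - 4*x - 1); 4*x^2 - 4*x - 1 = 0 has no rational roots; quadratic formula: x = (4 ± √32)/8.
  ⇒ x = 1/2 - sqrt(2)/2 ≈ -0.2071, 1/2 + sqrt(2)/2 ≈ 1.2071

f''(x) = 24*(4*x^2*(x - 1) - 3*x + 1)*exp(-2*x^2)
Second-derivative test at each critical point:
  f''(-0.2071) = 31.1508 > 0 → local minimum
  f''(1.2071) = -1.8412 < 0 → local maximum

Critical points: x = 1/2 - sqrt(2)/2 ≈ -0.2071 (local minimum); x = 1/2 + sqrt(2)/2 ≈ 1.2071 (local maximum)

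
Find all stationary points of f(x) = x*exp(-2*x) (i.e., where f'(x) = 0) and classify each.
f'(x) = (1 - 2*x)*exp(-2*x)

Solve f'(x) = 0:
  f'(x) = (1 - 2*x)·exp(-2*x) and exp(-2*x) > 0 for every x, so f'(x) = 0 ⇔ 1 - 2*x = 0.
  1 - 2*x = 0.
  ⇒ x = 1/2

f''(x) = 4*(x - 1)*exp(-2*x)
Second-derivative test at each critical point:
  f''(1/2) = -0.7358 < 0 → local maximum

Critical points: x = 1/2 (local maximum)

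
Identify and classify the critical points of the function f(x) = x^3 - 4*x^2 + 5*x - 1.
f'(x) = 3*x^2 - 8*x + 5

Solve f'(x) = 0:
  Factor: 3*x^2 - 8*x + 5 = (x - 1)*(3*x - 5) = 0.
  ⇒ x = 1, 5/3

f''(x) = 6*x - 8
Second-derivative test at each critical point:
  f''(1) = -2 < 0 → local maximum
  f''(5/3) = 2 > 0 → local minimum

Critical points: x = 1 (local maximum); x = 5/3 (local minimum)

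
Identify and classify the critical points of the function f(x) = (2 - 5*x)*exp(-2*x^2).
f'(x) = (4*x*(5*x - 2) - 5)*exp(-2*x^2)

Solve f'(x) = 0:
  f'(x) = (20*x^2 - 8*x - 5)·exp(-2*x^2) and exp(-2*x^2) > 0 for every x, so f'(x) = 0 ⇔ 20*x^2 - 8*x - 5 = 0.
  20*x^2 - 8*x - 5 = 0 has no rational roots; quadratic formula: x = (8 ± √464)/40.
  ⇒ x = 1/5 - sqrt(29)/10 ≈ -0.3385, 1/5 + sqrt(29)/10 ≈ 0.7385

f''(x) = 4*(4*x^2*(2 - 5*x) + 15*x - 2)*exp(-2*x^2)
Second-derivative test at each critical point:
  f''(-0.3385) = -17.1287 < 0 → local maximum
  f''(0.7385) = 7.2364 > 0 → local minimum

Critical points: x = 1/5 - sqrt(29)/10 ≈ -0.3385 (local maximum); x = 1/5 + sqrt(29)/10 ≈ 0.7385 (local minimum)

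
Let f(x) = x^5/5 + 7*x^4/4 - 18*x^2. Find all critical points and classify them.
f'(x) = x*(x^3 + 7*x^2 - 36)

Solve f'(x) = 0:
  Factor: x^4 + 7*x^3 - 36*x = x*(x - 2)*(x + 3)*(x + 6) = 0.
  ⇒ x = -6, -3, 0, 2

f''(x) = 4*x^3 + 21*x^2 - 36
Second-derivative test at each critical point:
  f''(-6) = -144 < 0 → local maximum
  f''(-3) = 45 > 0 → local minimum
  f''(0) = -36 < 0 → local maximum
  f''(2) = 80 > 0 → local minimum

Critical points: x = -6 (local maximum); x = -3 (local minimum); x = 0 (local maximum); x = 2 (local minimum)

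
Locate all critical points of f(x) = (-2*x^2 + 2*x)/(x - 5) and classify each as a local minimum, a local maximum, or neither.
f'(x) = 2*(-x^2 + 10*x - 5)/(x^2 - 10*x + 25)

Solve f'(x) = 0:
  f'(x) = -2*(x^2 - 10*x + 5)/(x - 5)^2; the denominator is positive wherever f is defined, so f'(x) = 0 ⇔ -2*x^2 + 20*x - 10 = 0.
  Factor: -2*x^2 + 20*x - 10 = -2*(x^2 - 10*x + 5); x^2 - 10*x + 5 = 0 has no rational roots; quadratic formula: x = (10 ± √80)/2.
  ⇒ x = 5 - 2*sqrt(5) ≈ 0.5279, 2*sqrt(5) + 5 ≈ 9.4721

f''(x) = -80/(x^3 - 15*x^2 + 75*x - 125)
Second-derivative test at each critical point:
  f''(0.5279) = 0.8944 > 0 → local minimum
  f''(9.4721) = -0.8944 < 0 → local maximum

Critical points: x = 5 - 2*sqrt(5) ≈ 0.5279 (local minimum); x = 2*sqrt(5) + 5 ≈ 9.4721 (local maximum)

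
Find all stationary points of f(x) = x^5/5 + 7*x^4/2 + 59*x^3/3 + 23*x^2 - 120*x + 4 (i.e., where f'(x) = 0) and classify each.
f'(x) = x^4 + 14*x^3 + 59*x^2 + 46*x - 120

Solve f'(x) = 0:
  Factor: x^4 + 14*x^3 + 59*x^2 + 46*x - 120 = (x - 1)*(x + 4)*(x + 5)*(x + 6) = 0.
  ⇒ x = -6, -5, -4, 1

f''(x) = 4*x^3 + 42*x^2 + 118*x + 46
Second-derivative test at each critical point:
  f''(-6) = -14 < 0 → local maximum
  f''(-5) = 6 > 0 → local minimum
  f''(-4) = -10 < 0 → local maximum
  f''(1) = 210 > 0 → local minimum

Critical points: x = -6 (local maximum); x = -5 (local minimum); x = -4 (local maximum); x = 1 (local minimum)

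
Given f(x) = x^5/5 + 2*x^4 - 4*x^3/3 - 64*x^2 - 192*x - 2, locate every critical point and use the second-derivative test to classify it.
f'(x) = x^4 + 8*x^3 - 4*x^2 - 128*x - 192

Solve f'(x) = 0:
  Factor: x^4 + 8*x^3 - 4*x^2 - 128*x - 192 = (x - 4)*(x + 2)*(x + 4)*(x + 6) = 0.
  ⇒ x = -6, -4, -2, 4

f''(x) = 4*x^3 + 24*x^2 - 8*x - 128
Second-derivative test at each critical point:
  f''(-6) = -80 < 0 → local maximum
  f''(-4) = 32 > 0 → local minimum
  f''(-2) = -48 < 0 → local maximum
  f''(4) = 480 > 0 → local minimum

Critical points: x = -6 (local maximum); x = -4 (local minimum); x = -2 (local maximum); x = 4 (local minimum)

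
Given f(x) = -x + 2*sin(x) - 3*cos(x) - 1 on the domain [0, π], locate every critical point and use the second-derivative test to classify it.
f'(x) = 3*sin(x) + 2*cos(x) - 1

Solve f'(x) = 0 on [0, π]:
  f'(x) = 0 ⇔ 3*sin(x) + 2*cos(x) = 1. Write the left side as R·cos(x + φ) with R = √(2² + (-3)²) = sqrt(13), cos φ = 2*sqrt(13)/13, sin φ = -3*sqrt(13)/13; then cos(x + φ) = sqrt(13)/13. Solve for x and keep the solutions lying in [0, π].
  ⇒ x = atan((3 + 4*sqrt(3))/(2 - 6*sqrt(3))) + pi ≈ 2.2726

f''(x) = -2*sin(x) + 3*cos(x)
Second-derivative test at each critical point:
  f''(2.2726) = -3.4641 < 0 → local maximum

Critical points: x = atan((3 + 4*sqrt(3))/(2 - 6*sqrt(3))) + pi ≈ 2.2726 (local maximum)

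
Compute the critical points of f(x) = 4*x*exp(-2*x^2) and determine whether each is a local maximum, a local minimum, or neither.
f'(x) = 4*(1 - 4*x^2)*exp(-2*x^2)

Solve f'(x) = 0:
  f'(x) = (4 - 16*x^2)·exp(-2*x^2) and exp(-2*x^2) > 0 for every x, so f'(x) = 0 ⇔ 4 - 16*x^2 = 0.
  Factor: 4 - 16*x^2 = -4*(2*x - 1)*(2*x + 1) = 0.
  ⇒ x = -1/2, 1/2

f''(x) = (64*x^3 - 48*x)*exp(-2*x^2)
Second-derivative test at each critical point:
  f''(-1/2) = 9.7045 > 0 → local minimum
  f''(1/2) = -9.7045 < 0 → local maximum

Critical points: x = -1/2 (local minimum); x = 1/2 (local maximum)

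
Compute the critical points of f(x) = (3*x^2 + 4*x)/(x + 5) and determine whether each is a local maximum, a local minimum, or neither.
f'(x) = (3*x^2 + 30*x + 20)/(x^2 + 10*x + 25)

Solve f'(x) = 0:
  f'(x) = (3*x^2 + 30*x + 20)/(x + 5)^2; the denominator is positive wherever f is defined, so f'(x) = 0 ⇔ 3*x^2 + 30*x + 20 = 0.
  3*x^2 + 30*x + 20 = 0 has no rational roots; quadratic formula: x = (-30 ± √660)/6.
  ⇒ x = -5 - sqrt(165)/3 ≈ -9.2817, -5 + sqrt(165)/3 ≈ -0.7183

f''(x) = 110/(x^3 + 15*x^2 + 75*x + 125)
Second-derivative test at each critical point:
  f''(-9.2817) = -1.4013 < 0 → local maximum
  f''(-0.7183) = 1.4013 > 0 → local minimum

Critical points: x = -5 - sqrt(165)/3 ≈ -9.2817 (local maximum); x = -5 + sqrt(165)/3 ≈ -0.7183 (local minimum)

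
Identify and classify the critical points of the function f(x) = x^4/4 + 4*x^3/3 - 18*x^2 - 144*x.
f'(x) = x^3 + 4*x^2 - 36*x - 144

Solve f'(x) = 0:
  Factor: x^3 + 4*x^2 - 36*x - 144 = (x - 6)*(x + 4)*(x + 6) = 0.
  ⇒ x = -6, -4, 6

f''(x) = 3*x^2 + 8*x - 36
Second-derivative test at each critical point:
  f''(-6) = 24 > 0 → local minimum
  f''(-4) = -20 < 0 → local maximum
  f''(6) = 120 > 0 → local minimum

Critical points: x = -6 (local minimum); x = -4 (local maximum); x = 6 (local minimum)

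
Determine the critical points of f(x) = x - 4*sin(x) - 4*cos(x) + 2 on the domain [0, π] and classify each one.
f'(x) = -4*sqrt(2)*cos(x + pi/4) + 1

Solve f'(x) = 0 on [0, π]:
  f'(x) = 0 ⇔ 4*sin(x) - 4*cos(x) = -1. Write the left side as R·cos(x + φ) with R = √((-4)² + (-4)²) = 4*sqrt(2), cos φ = -sqrt(2)/2, sin φ = -sqrt(2)/2; then cos(x + φ) = -sqrt(2)/8. Solve for x and keep the solutions lying in [0, π].
  ⇒ x = atan((-1 + sqrt(31))/(1 + sqrt(31))) ≈ 0.6077

f''(x) = 4*sqrt(2)*sin(x + pi/4)
Second-derivative test at each critical point:
  f''(0.6077) = 5.5678 > 0 → local minimum

Critical points: x = atan((-1 + sqrt(31))/(1 + sqrt(31))) ≈ 0.6077 (local minimum)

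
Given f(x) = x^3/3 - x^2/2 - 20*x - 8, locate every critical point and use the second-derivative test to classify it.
f'(x) = x^2 - x - 20

Solve f'(x) = 0:
  Factor: x^2 - x - 20 = (x - 5)*(x + 4) = 0.
  ⇒ x = -4, 5

f''(x) = 2*x - 1
Second-derivative test at each critical point:
  f''(-4) = -9 < 0 → local maximum
  f''(5) = 9 > 0 → local minimum

Critical points: x = -4 (local maximum); x = 5 (local minimum)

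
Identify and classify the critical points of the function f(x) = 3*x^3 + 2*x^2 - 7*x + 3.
f'(x) = 9*x^2 + 4*x - 7

Solve f'(x) = 0:
  9*x^2 + 4*x - 7 = 0 has no rational roots; quadratic formula: x = (-4 ± √268)/18.
  ⇒ x = -sqrt(67)/9 - 2/9 ≈ -1.1317, -2/9 + sqrt(67)/9 ≈ 0.6873

f''(x) = 18*x + 4
Second-derivative test at each critical point:
  f''(-1.1317) = -16.3707 < 0 → local maximum
  f''(0.6873) = 16.3707 > 0 → local minimum

Critical points: x = -sqrt(67)/9 - 2/9 ≈ -1.1317 (local maximum); x = -2/9 + sqrt(67)/9 ≈ 0.6873 (local minimum)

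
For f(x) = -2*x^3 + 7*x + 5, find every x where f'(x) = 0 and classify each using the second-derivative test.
f'(x) = 7 - 6*x^2

Solve f'(x) = 0:
  6*x^2 - 7 = 0 has no rational roots; quadratic formula: x = (0 ± √168)/12.
  ⇒ x = -sqrt(42)/6 ≈ -1.0801, sqrt(42)/6 ≈ 1.0801

f''(x) = -12*x
Second-derivative test at each critical point:
  f''(-1.0801) = 12.9615 > 0 → local minimum
  f''(1.0801) = -12.9615 < 0 → local maximum

Critical points: x = -sqrt(42)/6 ≈ -1.0801 (local minimum); x = sqrt(42)/6 ≈ 1.0801 (local maximum)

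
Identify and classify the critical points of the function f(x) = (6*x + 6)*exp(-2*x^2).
f'(x) = 6*(-4*x*(x + 1) + 1)*exp(-2*x^2)

Solve f'(x) = 0:
  f'(x) = (-24*x^2 - 24*x + 6)·exp(-2*x^2) and exp(-2*x^2) > 0 for every x, so f'(x) = 0 ⇔ -24*x^2 - 24*x + 6 = 0.
  Factor: -24*x^2 - 24*x + 6 = -6*(4*x^2 + 4*x - 1); 4*x^2 + 4*x - 1 = 0 has no rational roots; quadratic formula: x = (-4 ± √32)/8.
  ⇒ x = -sqrt(2)/2 - 1/2 ≈ -1.2071, -1/2 + sqrt(2)/2 ≈ 0.2071

f''(x) = 24*(4*x^2*(x + 1) - 3*x - 1)*exp(-2*x^2)
Second-derivative test at each critical point:
  f''(-1.2071) = 1.8412 > 0 → local minimum
  f''(0.2071) = -31.1508 < 0 → local maximum

Critical points: x = -sqrt(2)/2 - 1/2 ≈ -1.2071 (local minimum); x = -1/2 + sqrt(2)/2 ≈ 0.2071 (local maximum)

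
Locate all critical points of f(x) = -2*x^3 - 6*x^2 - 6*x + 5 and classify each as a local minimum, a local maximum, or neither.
f'(x) = -6*x^2 - 12*x - 6

Solve f'(x) = 0:
  Factor: -6*x^2 - 12*x - 6 = -6*(x + 1)^2 = 0.
  ⇒ x = -1

f''(x) = -12*x - 12
Second-derivative test at each critical point:
  f''(-1) = 0, so the second-derivative test is inconclusive; use the first-derivative test: f'(-5/4) = -0.3750, f'(-3/4) = -0.3750 — f' is negative on both sides (no sign change) → neither a local maximum nor a local minimum

Critical points: x = -1 (neither)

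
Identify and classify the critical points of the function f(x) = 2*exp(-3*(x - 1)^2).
f'(x) = 12*(1 - x)*exp(-3*(x - 1)^2)

Solve f'(x) = 0:
  f'(x) = (12 - 12*x)·exp(-3*(x - 1)^2) and exp(-3*(x - 1)^2) > 0 for every x, so f'(x) = 0 ⇔ 12 - 12*x = 0.
  Factor: 12 - 12*x = -12*(x - 1) = 0.
  ⇒ x = 1

f''(x) = 12*(6*(x - 1)^2 - 1)*exp(-3*(x - 1)^2)
Second-derivative test at each critical point:
  f''(1) = -12 < 0 → local maximum

Critical points: x = 1 (local maximum)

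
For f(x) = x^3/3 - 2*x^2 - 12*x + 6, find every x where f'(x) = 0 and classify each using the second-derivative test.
f'(x) = x^2 - 4*x - 12

Solve f'(x) = 0:
  Factor: x^2 - 4*x - 12 = (x - 6)*(x + 2) = 0.
  ⇒ x = -2, 6

f''(x) = 2*x - 4
Second-derivative test at each critical point:
  f''(-2) = -8 < 0 → local maximum
  f''(6) = 8 > 0 → local minimum

Critical points: x = -2 (local maximum); x = 6 (local minimum)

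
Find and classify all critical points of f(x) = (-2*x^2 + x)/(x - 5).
f'(x) = (-2*x^2 + 20*x - 5)/(x^2 - 10*x + 25)

Solve f'(x) = 0:
  f'(x) = -(2*x^2 - 20*x + 5)/(x - 5)^2; the denominator is positive wherever f is defined, so f'(x) = 0 ⇔ -2*x^2 + 20*x - 5 = 0.
  2*x^2 - 20*x + 5 = 0 has no rational roots; quadratic formula: x = (20 ± √360)/4.
  ⇒ x = 5 - 3*sqrt(10)/2 ≈ 0.2566, 3*sqrt(10)/2 + 5 ≈ 9.7434

f''(x) = -90/(x^3 - 15*x^2 + 75*x - 125)
Second-derivative test at each critical point:
  f''(0.2566) = 0.8433 > 0 → local minimum
  f''(9.7434) = -0.8433 < 0 → local maximum

Critical points: x = 5 - 3*sqrt(10)/2 ≈ 0.2566 (local minimum); x = 3*sqrt(10)/2 + 5 ≈ 9.7434 (local maximum)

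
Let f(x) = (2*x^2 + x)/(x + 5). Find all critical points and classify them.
f'(x) = (2*x^2 + 20*x + 5)/(x^2 + 10*x + 25)

Solve f'(x) = 0:
  f'(x) = (2*x^2 + 20*x + 5)/(x + 5)^2; the denominator is positive wherever f is defined, so f'(x) = 0 ⇔ 2*x^2 + 20*x + 5 = 0.
  2*x^2 + 20*x + 5 = 0 has no rational roots; quadratic formula: x = (-20 ± √360)/4.
  ⇒ x = -5 - 3*sqrt(10)/2 ≈ -9.7434, -5 + 3*sqrt(10)/2 ≈ -0.2566

f''(x) = 90/(x^3 + 15*x^2 + 75*x + 125)
Second-derivative test at each critical point:
  f''(-9.7434) = -0.8433 < 0 → local maximum
  f''(-0.2566) = 0.8433 > 0 → local minimum

Critical points: x = -5 - 3*sqrt(10)/2 ≈ -9.7434 (local maximum); x = -5 + 3*sqrt(10)/2 ≈ -0.2566 (local minimum)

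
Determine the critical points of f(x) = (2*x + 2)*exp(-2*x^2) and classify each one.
f'(x) = 2*(-4*x*(x + 1) + 1)*exp(-2*x^2)

Solve f'(x) = 0:
  f'(x) = (-8*x^2 - 8*x + 2)·exp(-2*x^2) and exp(-2*x^2) > 0 for every x, so f'(x) = 0 ⇔ -8*x^2 - 8*x + 2 = 0.
  Factor: -8*x^2 - 8*x + 2 = -2*(4*x^2 + 4*x - 1); 4*x^2 + 4*x - 1 = 0 has no rational roots; quadratic formula: x = (-4 ± √32)/8.
  ⇒ x = -sqrt(2)/2 - 1/2 ≈ -1.2071, -1/2 + sqrt(2)/2 ≈ 0.2071

f''(x) = 8*(4*x^2*(x + 1) - 3*x - 1)*exp(-2*x^2)
Second-derivative test at each critical point:
  f''(-1.2071) = 0.6137 > 0 → local minimum
  f''(0.2071) = -10.3836 < 0 → local maximum

Critical points: x = -sqrt(2)/2 - 1/2 ≈ -1.2071 (local minimum); x = -1/2 + sqrt(2)/2 ≈ 0.2071 (local maximum)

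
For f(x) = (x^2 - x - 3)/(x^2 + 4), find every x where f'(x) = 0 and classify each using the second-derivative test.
f'(x) = (x^2 + 14*x - 4)/(x^4 + 8*x^2 + 16)

Solve f'(x) = 0:
  f'(x) = (x^2 + 14*x - 4)/(x^2 + 4)^2; the denominator is positive wherever f is defined, so f'(x) = 0 ⇔ x^2 + 14*x - 4 = 0.
  x^2 + 14*x - 4 = 0 has no rational roots; quadratic formula: x = (-14 ± √212)/2.
  ⇒ x = -sqrt(53) - 7 ≈ -14.2801, -7 + sqrt(53) ≈ 0.2801

f''(x) = 2*(-x^3 - 21*x^2 + 12*x + 28)/(x^6 + 12*x^4 + 48*x^2 + 64)
Second-derivative test at each critical point:
  f''(-14.2801) = -3.368e-04 < 0 → local maximum
  f''(0.2801) = 0.8753 > 0 → local minimum

Critical points: x = -sqrt(53) - 7 ≈ -14.2801 (local maximum); x = -7 + sqrt(53) ≈ 0.2801 (local minimum)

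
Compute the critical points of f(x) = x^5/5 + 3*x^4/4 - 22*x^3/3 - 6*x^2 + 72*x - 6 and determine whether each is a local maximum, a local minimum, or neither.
f'(x) = x^4 + 3*x^3 - 22*x^2 - 12*x + 72

Solve f'(x) = 0:
  Factor: x^4 + 3*x^3 - 22*x^2 - 12*x + 72 = (x - 3)*(x - 2)*(x + 2)*(x + 6) = 0.
  ⇒ x = -6, -2, 2, 3

f''(x) = 4*x^3 + 9*x^2 - 44*x - 12
Second-derivative test at each critical point:
  f''(-6) = -288 < 0 → local maximum
  f''(-2) = 80 > 0 → local minimum
  f''(2) = -32 < 0 → local maximum
  f''(3) = 45 > 0 → local minimum

Critical points: x = -6 (local maximum); x = -2 (local minimum); x = 2 (local maximum); x = 3 (local minimum)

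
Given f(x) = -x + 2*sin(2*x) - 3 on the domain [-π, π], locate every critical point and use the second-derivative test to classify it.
f'(x) = 4*cos(2*x) - 1

Solve f'(x) = 0 on [-π, π]:
  f'(x) = 0 ⇔ cos(2*x) = 1/4, i.e. 2*x = ±arccos(1/4) + 2nπ; keep the solutions lying in [-π, π].
  ⇒ x = -pi + acos(1/4)/2 ≈ -2.4825, -acos(1/4)/2 ≈ -0.6591, acos(1/4)/2 ≈ 0.6591, pi - acos(1/4)/2 ≈ 2.4825

f''(x) = -8*sin(2*x)
Second-derivative test at each critical point:
  f''(-2.4825) = -7.7460 < 0 → local maximum
  f''(-0.6591) = 7.7460 > 0 → local minimum
  f''(0.6591) = -7.7460 < 0 → local maximum
  f''(2.4825) = 7.7460 > 0 → local minimum

Critical points: x = -pi + acos(1/4)/2 ≈ -2.4825 (local maximum); x = -acos(1/4)/2 ≈ -0.6591 (local minimum); x = acos(1/4)/2 ≈ 0.6591 (local maximum); x = pi - acos(1/4)/2 ≈ 2.4825 (local minimum)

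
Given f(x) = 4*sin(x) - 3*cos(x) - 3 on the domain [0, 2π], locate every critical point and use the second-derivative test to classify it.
f'(x) = 3*sin(x) + 4*cos(x)

Solve f'(x) = 0 on [0, 2π]:
  f'(x) = 0 ⇔ 4*cos(x) = -3*sin(x) ⇔ tan(x) = -4/3, i.e. x = arctan(-4/3) + nπ; keep the solutions lying in [0, 2π].
  ⇒ x = pi - atan(4/3) ≈ 2.2143, -atan(4/3) + 2*pi ≈ 5.3559

f''(x) = -4*sin(x) + 3*cos(x)
Second-derivative test at each critical point:
  f''(2.2143) = -5 < 0 → local maximum
  f''(5.3559) = 5 > 0 → local minimum

Critical points: x = pi - atan(4/3) ≈ 2.2143 (local maximum); x = -atan(4/3) + 2*pi ≈ 5.3559 (local minimum)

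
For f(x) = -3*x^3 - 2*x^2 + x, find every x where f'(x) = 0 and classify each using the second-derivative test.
f'(x) = -9*x^2 - 4*x + 1

Solve f'(x) = 0:
  9*x^2 + 4*x - 1 = 0 has no rational roots; quadratic formula: x = (-4 ± √52)/18.
  ⇒ x = -sqrt(13)/9 - 2/9 ≈ -0.6228, -2/9 + sqrt(13)/9 ≈ 0.1784

f''(x) = -18*x - 4
Second-derivative test at each critical point:
  f''(-0.6228) = 7.2111 > 0 → local minimum
  f''(0.1784) = -7.2111 < 0 → local maximum

Critical points: x = -sqrt(13)/9 - 2/9 ≈ -0.6228 (local minimum); x = -2/9 + sqrt(13)/9 ≈ 0.1784 (local maximum)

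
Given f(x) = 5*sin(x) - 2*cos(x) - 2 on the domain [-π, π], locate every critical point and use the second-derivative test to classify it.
f'(x) = 2*sin(x) + 5*cos(x)

Solve f'(x) = 0 on [-π, π]:
  f'(x) = 0 ⇔ 5*cos(x) = -2*sin(x) ⇔ tan(x) = -5/2, i.e. x = arctan(-5/2) + nπ; keep the solutions lying in [-π, π].
  ⇒ x = -atan(5/2) ≈ -1.1903, pi - atan(5/2) ≈ 1.9513

f''(x) = -5*sin(x) + 2*cos(x)
Second-derivative test at each critical point:
  f''(-1.1903) = 5.3852 > 0 → local minimum
  f''(1.9513) = -5.3852 < 0 → local maximum

Critical points: x = -atan(5/2) ≈ -1.1903 (local minimum); x = pi - atan(5/2) ≈ 1.9513 (local maximum)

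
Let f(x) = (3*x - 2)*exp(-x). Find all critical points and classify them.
f'(x) = (5 - 3*x)*exp(-x)

Solve f'(x) = 0:
  f'(x) = (5 - 3*x)·exp(-x) and exp(-x) > 0 for every x, so f'(x) = 0 ⇔ 5 - 3*x = 0.
  5 - 3*x = 0.
  ⇒ x = 5/3

f''(x) = (3*x - 8)*exp(-x)
Second-derivative test at each critical point:
  f''(5/3) = -0.5666 < 0 → local maximum

Critical points: x = 5/3 (local maximum)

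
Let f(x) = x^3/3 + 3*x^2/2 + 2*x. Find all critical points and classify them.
f'(x) = x^2 + 3*x + 2

Solve f'(x) = 0:
  Factor: x^2 + 3*x + 2 = (x + 1)*(x + 2) = 0.
  ⇒ x = -2, -1

f''(x) = 2*x + 3
Second-derivative test at each critical point:
  f''(-2) = -1 < 0 → local maximum
  f''(-1) = 1 > 0 → local minimum

Critical points: x = -2 (local maximum); x = -1 (local minimum)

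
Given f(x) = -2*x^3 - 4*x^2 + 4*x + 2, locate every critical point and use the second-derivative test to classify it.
f'(x) = -6*x^2 - 8*x + 4

Solve f'(x) = 0:
  Factor: -6*x^2 - 8*x + 4 = -2*(3*x^2 + 4*x - 2); 3*x^2 + 4*x - 2 = 0 has no rational roots; quadratic formula: x = (-4 ± √40)/6.
  ⇒ x = -sqrt(10)/3 - 2/3 ≈ -1.7208, -2/3 + sqrt(10)/3 ≈ 0.3874

f''(x) = -12*x - 8
Second-derivative test at each critical point:
  f''(-1.7208) = 12.6491 > 0 → local minimum
  f''(0.3874) = -12.6491 < 0 → local maximum

Critical points: x = -sqrt(10)/3 - 2/3 ≈ -1.7208 (local minimum); x = -2/3 + sqrt(10)/3 ≈ 0.3874 (local maximum)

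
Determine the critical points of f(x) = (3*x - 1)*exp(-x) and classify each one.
f'(x) = (4 - 3*x)*exp(-x)

Solve f'(x) = 0:
  f'(x) = (4 - 3*x)·exp(-x) and exp(-x) > 0 for every x, so f'(x) = 0 ⇔ 4 - 3*x = 0.
  4 - 3*x = 0.
  ⇒ x = 4/3

f''(x) = (3*x - 7)*exp(-x)
Second-derivative test at each critical point:
  f''(4/3) = -0.7908 < 0 → local maximum

Critical points: x = 4/3 (local maximum)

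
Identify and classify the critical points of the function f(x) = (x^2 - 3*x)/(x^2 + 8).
f'(x) = (3*x^2 + 16*x - 24)/(x^4 + 16*x^2 + 64)

Solve f'(x) = 0:
  f'(x) = (3*x^2 + 16*x - 24)/(x^2 + 8)^2; the denominator is positive wherever f is defined, so f'(x) = 0 ⇔ 3*x^2 + 16*x - 24 = 0.
  3*x^2 + 16*x - 24 = 0 has no rational roots; quadratic formula: x = (-16 ± √544)/6.
  ⇒ x = -2*sqrt(34)/3 - 8/3 ≈ -6.5540, -8/3 + 2*sqrt(34)/3 ≈ 1.2206

f''(x) = 2*(-3*x^3 - 24*x^2 + 72*x + 64)/(x^6 + 24*x^4 + 192*x^2 + 512)
Second-derivative test at each critical point:
  f''(-6.5540) = -0.0090 < 0 → local maximum
  f''(1.2206) = 0.2590 > 0 → local minimum

Critical points: x = -2*sqrt(34)/3 - 8/3 ≈ -6.5540 (local maximum); x = -8/3 + 2*sqrt(34)/3 ≈ 1.2206 (local minimum)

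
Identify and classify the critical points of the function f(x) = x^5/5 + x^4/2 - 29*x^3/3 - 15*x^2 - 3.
f'(x) = x*(x^3 + 2*x^2 - 29*x - 30)

Solve f'(x) = 0:
  Factor: x^4 + 2*x^3 - 29*x^2 - 30*x = x*(x - 5)*(x + 1)*(x + 6) = 0.
  ⇒ x = -6, -1, 0, 5

f''(x) = 4*x^3 + 6*x^2 - 58*x - 30
Second-derivative test at each critical point:
  f''(-6) = -330 < 0 → local maximum
  f''(-1) = 30 > 0 → local minimum
  f''(0) = -30 < 0 → local maximum
  f''(5) = 330 > 0 → local minimum

Critical points: x = -6 (local maximum); x = -1 (local minimum); x = 0 (local maximum); x = 5 (local minimum)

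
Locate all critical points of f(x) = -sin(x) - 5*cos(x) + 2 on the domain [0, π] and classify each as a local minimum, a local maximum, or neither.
f'(x) = 5*sin(x) - cos(x)

Solve f'(x) = 0 on [0, π]:
  f'(x) = 0 ⇔ -cos(x) = -5*sin(x) ⇔ tan(x) = 1/5, i.e. x = arctan(1/5) + nπ; keep the solutions lying in [0, π].
  ⇒ x = atan(1/5) ≈ 0.1974

f''(x) = sin(x) + 5*cos(x)
Second-derivative test at each critical point:
  f''(0.1974) = 5.0990 > 0 → local minimum

Critical points: x = atan(1/5) ≈ 0.1974 (local minimum)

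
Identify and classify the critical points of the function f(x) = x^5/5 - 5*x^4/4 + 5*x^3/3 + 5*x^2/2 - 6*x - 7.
f'(x) = x^4 - 5*x^3 + 5*x^2 + 5*x - 6

Solve f'(x) = 0:
  Factor: x^4 - 5*x^3 + 5*x^2 + 5*x - 6 = (x - 3)*(x - 2)*(x - 1)*(x + 1) = 0.
  ⇒ x = -1, 1, 2, 3

f''(x) = 4*x^3 - 15*x^2 + 10*x + 5
Second-derivative test at each critical point:
  f''(-1) = -24 < 0 → local maximum
  f''(1) = 4 > 0 → local minimum
  f''(2) = -3 < 0 → local maximum
  f''(3) = 8 > 0 → local minimum

Critical points: x = -1 (local maximum); x = 1 (local minimum); x = 2 (local maximum); x = 3 (local minimum)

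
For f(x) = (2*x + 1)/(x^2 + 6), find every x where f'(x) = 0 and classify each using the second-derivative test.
f'(x) = 2*(-x^2 - x + 6)/(x^4 + 12*x^2 + 36)

Solve f'(x) = 0:
  f'(x) = -2*(x - 2)*(x + 3)/(x^2 + 6)^2; the denominator is positive wherever f is defined, so f'(x) = 0 ⇔ -2*x^2 - 2*x + 12 = 0.
  Factor: -2*x^2 - 2*x + 12 = -2*(x - 2)*(x + 3) = 0.
  ⇒ x = -3, 2

f''(x) = 2*(4*x^2*(2*x + 1) - (6*x + 1)*(x^2 + 6))/(x^2 + 6)^3
Second-derivative test at each critical point:
  f''(-3) = 2/45 > 0 → local minimum
  f''(2) = -1/10 < 0 → local maximum

Critical points: x = -3 (local minimum); x = 2 (local maximum)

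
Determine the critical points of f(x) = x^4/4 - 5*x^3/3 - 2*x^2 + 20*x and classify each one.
f'(x) = x^3 - 5*x^2 - 4*x + 20

Solve f'(x) = 0:
  Factor: x^3 - 5*x^2 - 4*x + 20 = (x - 5)*(x - 2)*(x + 2) = 0.
  ⇒ x = -2, 2, 5

f''(x) = 3*x^2 - 10*x - 4
Second-derivative test at each critical point:
  f''(-2) = 28 > 0 → local minimum
  f''(2) = -12 < 0 → local maximum
  f''(5) = 21 > 0 → local minimum

Critical points: x = -2 (local minimum); x = 2 (local maximum); x = 5 (local minimum)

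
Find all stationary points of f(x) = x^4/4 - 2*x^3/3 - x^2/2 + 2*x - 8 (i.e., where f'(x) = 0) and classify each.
f'(x) = x^3 - 2*x^2 - x + 2

Solve f'(x) = 0:
  Factor: x^3 - 2*x^2 - x + 2 = (x - 2)*(x - 1)*(x + 1) = 0.
  ⇒ x = -1, 1, 2

f''(x) = 3*x^2 - 4*x - 1
Second-derivative test at each critical point:
  f''(-1) = 6 > 0 → local minimum
  f''(1) = -2 < 0 → local maximum
  f''(2) = 3 > 0 → local minimum

Critical points: x = -1 (local minimum); x = 1 (local maximum); x = 2 (local minimum)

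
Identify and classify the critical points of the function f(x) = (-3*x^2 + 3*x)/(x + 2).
f'(x) = 3*(-x^2 - 4*x + 2)/(x^2 + 4*x + 4)

Solve f'(x) = 0:
  f'(x) = -3*(x^2 + 4*x - 2)/(x + 2)^2; the denominator is positive wherever f is defined, so f'(x) = 0 ⇔ -3*x^2 - 12*x + 6 = 0.
  Factor: -3*x^2 - 12*x + 6 = -3*(x^2 + 4*x - 2); x^2 + 4*x - 2 = 0 has no rational roots; quadratic formula: x = (-4 ± √24)/2.
  ⇒ x = -sqrt(6) - 2 ≈ -4.4495, -2 + sqrt(6) ≈ 0.4495

f''(x) = -36/(x^3 + 6*x^2 + 12*x + 8)
Second-derivative test at each critical point:
  f''(-4.4495) = 2.4495 > 0 → local minimum
  f''(0.4495) = -2.4495 < 0 → local maximum

Critical points: x = -sqrt(6) - 2 ≈ -4.4495 (local minimum); x = -2 + sqrt(6) ≈ 0.4495 (local maximum)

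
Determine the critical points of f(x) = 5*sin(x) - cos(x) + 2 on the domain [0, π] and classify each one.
f'(x) = sin(x) + 5*cos(x)

Solve f'(x) = 0 on [0, π]:
  f'(x) = 0 ⇔ 5*cos(x) = -sin(x) ⇔ tan(x) = -5, i.e. x = arctan(-5) + nπ; keep the solutions lying in [0, π].
  ⇒ x = pi - atan(5) ≈ 1.7682

f''(x) = -5*sin(x) + cos(x)
Second-derivative test at each critical point:
  f''(1.7682) = -5.0990 < 0 → local maximum

Critical points: x = pi - atan(5) ≈ 1.7682 (local maximum)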